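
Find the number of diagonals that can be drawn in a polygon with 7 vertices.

Total line segments between 7 vertices = C(7,2) = 21.
Subtract the 7 sides: 21 - 7 = 14 diagonals.

14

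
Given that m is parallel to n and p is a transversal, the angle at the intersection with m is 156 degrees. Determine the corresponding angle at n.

Corresponding angles are equal: 156 degrees.

156 degrees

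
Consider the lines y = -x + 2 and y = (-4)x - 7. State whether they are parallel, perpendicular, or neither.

Slope of line 1: m1 = -1
Slope of line 2: m2 = -4
m1 != m2 (-1 != -4), so not parallel.
m1 * m2 = (-1) * (-4) = 4 != -1, so not perpendicular.
The lines are neither parallel nor perpendicular.

Neither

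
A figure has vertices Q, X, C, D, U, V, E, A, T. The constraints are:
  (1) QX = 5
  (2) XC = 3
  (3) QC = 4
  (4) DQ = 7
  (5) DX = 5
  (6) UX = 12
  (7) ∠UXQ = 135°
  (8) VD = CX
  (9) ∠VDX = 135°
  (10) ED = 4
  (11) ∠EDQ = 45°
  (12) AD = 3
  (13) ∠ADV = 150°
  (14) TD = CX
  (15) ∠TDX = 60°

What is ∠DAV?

From the given relations: VD = CX = 3.
Step 1: By the law of cosines on triangle ADV: AV² = 3² + 3² − 2·3·3·cos(150°) = 33.59, so AV ≈ 5.8.
Step 2: By the inverse law of cosines on triangle DAV: cos(∠DAV) = (3² + 5.8² − 3²) / (2·3·5.8) = 33.59/34.77 = 0.9659, so ∠DAV = 15°.

Therefore, the measure of angle ∠DAV = 15°.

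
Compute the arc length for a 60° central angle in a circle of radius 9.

Arc length = 2π(9)(1/6) = 3*pi

3*pi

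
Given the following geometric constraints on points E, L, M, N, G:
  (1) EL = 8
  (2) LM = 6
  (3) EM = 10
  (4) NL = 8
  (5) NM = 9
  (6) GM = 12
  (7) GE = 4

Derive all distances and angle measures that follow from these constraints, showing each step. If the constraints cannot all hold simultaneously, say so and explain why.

The constraints are consistent.

Step 1: From EG = 4, EM = 10, GM = 12, by the inverse law of cosines:
  cos(∠GEM) = (EG² + EM² - GM²) / (2·EG·EM)
  ∠GEM = 110.49°

Step 2: From EL = 8, EM = 10, LM = 6, by the inverse law of cosines:
  cos(∠LEM) = (EL² + EM² - LM²) / (2·EL·EM)
  ∠LEM = 36.87°

Step 3: From LE = 8, LM = 6, EM = 10, by the inverse law of cosines:
  cos(∠ELM) = (LE² + LM² - EM²) / (2·LE·LM)
  ∠ELM = 90°

Step 4: From LM = 6, LN = 8, MN = 9, by the inverse law of cosines:
  cos(∠MLN) = (LM² + LN² - MN²) / (2·LM·LN)
  ∠MLN = 78.58°

Step 5: From ME = 10, MG = 12, EG = 4, by the inverse law of cosines:
  cos(∠EMG) = (ME² + MG² - EG²) / (2·ME·MG)
  ∠EMG = 18.19°

Step 6: From ME = 10, ML = 6, EL = 8, by the inverse law of cosines:
  cos(∠EML) = (ME² + ML² - EL²) / (2·ME·ML)
  ∠EML = 53.13°

Step 7: From ML = 6, MN = 9, LN = 8, by the inverse law of cosines:
  cos(∠LMN) = (ML² + MN² - LN²) / (2·ML·MN)
  ∠LMN = 60.61°

Step 8: From NL = 8, NM = 9, LM = 6, by the inverse law of cosines:
  cos(∠LNM) = (NL² + NM² - LM²) / (2·NL·NM)
  ∠LNM = 40.8°

Step 9: From GE = 4, GM = 12, EM = 10, by the inverse law of cosines:
  cos(∠EGM) = (GE² + GM² - EM²) / (2·GE·GM)
  ∠EGM = 51.32°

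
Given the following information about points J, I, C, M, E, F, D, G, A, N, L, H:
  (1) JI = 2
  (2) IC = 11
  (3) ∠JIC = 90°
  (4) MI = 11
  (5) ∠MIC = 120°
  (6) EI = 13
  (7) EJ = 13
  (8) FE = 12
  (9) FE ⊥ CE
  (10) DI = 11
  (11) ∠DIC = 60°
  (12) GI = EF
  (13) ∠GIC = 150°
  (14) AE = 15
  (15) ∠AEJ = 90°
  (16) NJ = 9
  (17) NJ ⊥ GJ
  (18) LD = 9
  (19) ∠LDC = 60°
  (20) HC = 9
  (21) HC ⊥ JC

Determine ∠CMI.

Step 1: By the law of cosines on triangle MIC: MC² = 11² + 11² − 2·11·11·cos(120°) = 363, so MC = 11·√3.
Step 2: By the inverse law of cosines on triangle CMI: cos(∠CMI) = ((11·√3)² + 11² − 11²) / (2·11·√3·11) = 363/419.16 = 0.866, so ∠CMI = 30°.

Therefore, the measure of angle ∠CMI = 30°.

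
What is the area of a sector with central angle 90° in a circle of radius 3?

The full circle has area πr² = π(3)² = 9*pi.
The sector covers 90° out of 360°, a fraction of 1/4.
Sector area = 9*pi × 1/4 = 9*pi/4.

9*pi/4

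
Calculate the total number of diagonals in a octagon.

Each of the 8 vertices connects to 5 non-adjacent vertices via diagonals.
Total connections = 8 × 5 = 40, but each diagonal is counted twice.
Number of diagonals = 40 / 2 = 20.

20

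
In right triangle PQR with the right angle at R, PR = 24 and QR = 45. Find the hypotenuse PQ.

By the Pythagorean theorem: PQ^2 = PR^2 + QR^2
PQ^2 = 24^2 + 45^2 = 576 + 2025 = 2601
PQ = sqrt(2601) = 51

51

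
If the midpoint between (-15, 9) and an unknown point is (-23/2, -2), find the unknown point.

Using the midpoint formula: M = ((x1 + x2)/2, (y1 + y2)/2)
We know M = (-23/2, -2) and D = (-15, 9)
For x: -23/2 = (-15 + x2)/2, so x2 = 2*-23/2 - -15 = -8
For y: -2 = (9 + y2)/2, so y2 = 2*-2 - 9 = -13
C = (-8, -13)

(-8, -13)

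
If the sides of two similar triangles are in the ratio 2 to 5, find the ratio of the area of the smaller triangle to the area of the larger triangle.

Area ratio = (side ratio)^2 = (2/5)^2 = 4:25.

4:25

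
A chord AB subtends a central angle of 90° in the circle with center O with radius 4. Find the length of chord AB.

Chord length = 2r sin(θ/2)
= 2 × 4 × sin(90°/2)
= 2 × 4 × sin(45°)
= 4*sqrt(2)

4*sqrt(2)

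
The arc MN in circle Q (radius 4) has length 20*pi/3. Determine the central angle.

The full circumference is 2πr = 8*pi.
The arc is 20*pi/3 / 8*pi = 5/6 of the full circle.
So the central angle = 5/6 × 360° = 300°.

300°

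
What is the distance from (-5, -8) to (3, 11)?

d = sqrt((3 - -5)^2 + (11 - -8)^2)
d = sqrt(8^2 + 19^2)
d = sqrt(64 + 361)
d = sqrt(425) = 5*sqrt(17)

5*sqrt(17)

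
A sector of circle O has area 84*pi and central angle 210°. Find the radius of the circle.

The sector covers 210°/360° = 7/12 of the full circle.
Full circle area = 84*pi / 7/12 = 144*pi.
Since full area = πr², we get r² = 144*pi/π = 144, so r = 12.

12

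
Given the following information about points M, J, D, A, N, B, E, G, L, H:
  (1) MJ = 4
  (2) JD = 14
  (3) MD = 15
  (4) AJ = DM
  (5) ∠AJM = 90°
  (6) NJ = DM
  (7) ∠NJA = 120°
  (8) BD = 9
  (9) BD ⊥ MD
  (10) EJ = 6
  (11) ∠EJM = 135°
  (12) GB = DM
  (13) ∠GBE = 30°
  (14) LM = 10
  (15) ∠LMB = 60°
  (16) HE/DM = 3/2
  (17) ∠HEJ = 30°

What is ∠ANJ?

From the given relations: NJ = DM = 15; AJ = DM = 15.
Step 1: By the law of cosines on triangle NJA: NA² = 15² + 15² − 2·15·15·cos(120°) = 675, so NA = 15·√3.
Step 2: By the inverse law of cosines on triangle ANJ: cos(∠ANJ) = ((15·√3)² + 15² − 15²) / (2·15·√3·15) = 675/779.42 = 0.866, so ∠ANJ = 30°.

Therefore, the measure of angle ∠ANJ = 30°.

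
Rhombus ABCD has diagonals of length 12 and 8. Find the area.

Area of a rhombus = (d1 * d2) / 2
Area = (12 * 8) / 2
Area = 96 / 2
Area = 48

48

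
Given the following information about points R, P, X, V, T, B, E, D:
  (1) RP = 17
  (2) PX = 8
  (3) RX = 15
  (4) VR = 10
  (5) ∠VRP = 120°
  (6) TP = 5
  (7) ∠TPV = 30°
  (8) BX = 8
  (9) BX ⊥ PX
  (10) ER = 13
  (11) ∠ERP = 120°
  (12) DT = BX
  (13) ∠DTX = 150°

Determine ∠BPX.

Step 1: By the law of cosines on triangle PXB: PB² = 8² + 8² − 2·8·8·cos(90°) = 128, so PB = 8·√2.
Step 2: By the inverse law of cosines on triangle BPX: cos(∠BPX) = ((8·√2)² + 8² − 8²) / (2·8·√2·8) = 128/181.02 = 0.7071, so ∠BPX = 45°.

Therefore, the measure of angle ∠BPX = 45°.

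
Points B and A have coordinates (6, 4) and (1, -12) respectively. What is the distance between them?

d = sqrt((1 - 6)^2 + (-12 - 4)^2)
d = sqrt(-5^2 + -16^2)
d = sqrt(25 + 256)
d = sqrt(281)

sqrt(281)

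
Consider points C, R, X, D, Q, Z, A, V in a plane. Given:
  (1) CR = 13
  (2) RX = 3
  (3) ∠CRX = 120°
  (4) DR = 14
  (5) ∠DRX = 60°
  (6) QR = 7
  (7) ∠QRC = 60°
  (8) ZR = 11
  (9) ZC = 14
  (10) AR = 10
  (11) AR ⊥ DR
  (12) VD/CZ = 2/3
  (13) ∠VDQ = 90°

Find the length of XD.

Step 1: By the law of cosines on triangle XRD: XD² = 3² + 14² − 2·3·14·cos(60°) = 163, so XD = √163.

Therefore, the length of XD = √163.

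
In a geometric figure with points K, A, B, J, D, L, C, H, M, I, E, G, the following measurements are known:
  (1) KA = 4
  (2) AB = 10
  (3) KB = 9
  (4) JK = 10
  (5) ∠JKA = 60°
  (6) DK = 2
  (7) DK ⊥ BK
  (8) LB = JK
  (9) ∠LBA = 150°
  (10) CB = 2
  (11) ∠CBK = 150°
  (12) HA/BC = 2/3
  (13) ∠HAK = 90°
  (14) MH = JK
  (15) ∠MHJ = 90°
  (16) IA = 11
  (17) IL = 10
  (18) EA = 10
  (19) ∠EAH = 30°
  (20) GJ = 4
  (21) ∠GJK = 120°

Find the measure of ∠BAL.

From the given relations: LB = JK = 10.
Step 1: By the law of cosines on triangle ABL: AL² = 10² + 10² − 2·10·10·cos(150°) = 373.21, so AL ≈ 19.32.
Step 2: By the inverse law of cosines on triangle BAL: cos(∠BAL) = (10² + 19.32² − 10²) / (2·10·19.32) = 373.21/386.37 = 0.9659, so ∠BAL = 15°.

Therefore, the measure of angle ∠BAL = 15°.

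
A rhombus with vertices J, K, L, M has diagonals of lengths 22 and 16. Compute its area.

Area = (22 * 16) / 2 = 352 / 2 = 176

176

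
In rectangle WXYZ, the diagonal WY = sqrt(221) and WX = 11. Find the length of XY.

b = sqrt(d^2 - a^2) = sqrt(221 - 121) = sqrt(100) = 10

10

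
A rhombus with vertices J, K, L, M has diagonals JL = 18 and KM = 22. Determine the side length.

The diagonals of a rhombus bisect each other at right angles.
Half-diagonals: 18/2 = 9 and 22/2 = 11
side = sqrt(9^2 + 11^2)
side = sqrt(81 + 121)
side = sqrt(202)

sqrt(202)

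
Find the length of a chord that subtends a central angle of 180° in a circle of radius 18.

Chord length = 2r sin(θ/2)
= 2 × 18 × sin(180°/2)
= 2 × 18 × sin(90°)
= 36

36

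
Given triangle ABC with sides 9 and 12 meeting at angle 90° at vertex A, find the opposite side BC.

Since angle A = 90°, this is a right triangle and the law of cosines reduces to the Pythagorean theorem.
BC^2 = 9^2 + 12^2 = 225
BC = 15

15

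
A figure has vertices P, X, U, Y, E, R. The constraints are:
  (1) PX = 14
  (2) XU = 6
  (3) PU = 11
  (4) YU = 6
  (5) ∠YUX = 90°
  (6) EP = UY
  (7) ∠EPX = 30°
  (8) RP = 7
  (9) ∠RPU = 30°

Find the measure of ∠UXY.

Step 1: By the law of cosines on triangle XUY: XY² = 6² + 6² − 2·6·6·cos(90°) = 72, so XY = 6·√2.
Step 2: By the inverse law of cosines on triangle UXY: cos(∠UXY) = (6² + (6·√2)² − 6²) / (2·6·6·√2) = 72/101.82 = 0.7071, so ∠UXY = 45°.

Therefore, the measure of angle ∠UXY = 45°.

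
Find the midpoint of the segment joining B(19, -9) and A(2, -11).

The midpoint is the point halfway along the segment.
Move half the horizontal distance: 19 + (2 - 19)/2 = 19 + -17/2 = 21/2
Move half the vertical distance: -9 + (-11 - -9)/2 = -9 + -2/2 = -10
Midpoint = (21/2, -10)

(21/2, -10)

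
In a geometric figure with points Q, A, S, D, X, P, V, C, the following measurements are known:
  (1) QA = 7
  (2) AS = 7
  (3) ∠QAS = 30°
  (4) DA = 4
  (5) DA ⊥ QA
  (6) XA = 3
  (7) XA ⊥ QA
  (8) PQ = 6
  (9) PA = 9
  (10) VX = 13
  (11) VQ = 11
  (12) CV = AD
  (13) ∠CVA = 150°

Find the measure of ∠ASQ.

Step 1: By the law of cosines on triangle SAQ: SQ² = 7² + 7² − 2·7·7·cos(30°) = 13.13, so SQ ≈ 3.62.
Step 2: By the inverse law of cosines on triangle ASQ: cos(∠ASQ) = (7² + 3.62² − 7²) / (2·7·3.62) = 13.13/50.73 = 0.2588, so ∠ASQ = 75°.

Therefore, the measure of angle ∠ASQ = 75°.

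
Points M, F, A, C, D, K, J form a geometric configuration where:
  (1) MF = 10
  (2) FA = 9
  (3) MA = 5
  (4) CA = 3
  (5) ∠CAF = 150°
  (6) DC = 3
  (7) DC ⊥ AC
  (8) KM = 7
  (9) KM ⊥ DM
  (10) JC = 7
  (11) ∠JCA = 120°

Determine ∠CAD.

Step 1: By the law of cosines on triangle ACD: AD² = 3² + 3² − 2·3·3·cos(90°) = 18, so AD = 3·√2.
Step 2: By the inverse law of cosines on triangle CAD: cos(∠CAD) = (3² + (3·√2)² − 3²) / (2·3·3·√2) = 18/25.46 = 0.7071, so ∠CAD = 45°.

Therefore, the measure of angle ∠CAD = 45°.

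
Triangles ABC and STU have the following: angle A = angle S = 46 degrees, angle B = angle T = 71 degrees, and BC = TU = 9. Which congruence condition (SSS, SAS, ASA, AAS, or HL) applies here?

The given information matches AAS: Two pairs of corresponding angles and a non-included side are equal (Angle-Angle-Side).

AAS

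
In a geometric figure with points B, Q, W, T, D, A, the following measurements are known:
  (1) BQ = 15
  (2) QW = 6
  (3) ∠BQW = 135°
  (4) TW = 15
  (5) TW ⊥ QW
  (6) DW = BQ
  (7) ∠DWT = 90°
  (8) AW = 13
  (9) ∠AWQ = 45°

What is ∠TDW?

From the given relations: DW = BQ = 15.
Step 1: By the law of cosines on triangle DWT: DT² = 15² + 15² − 2·15·15·cos(90°) = 450, so DT = 15·√2.
Step 2: By the inverse law of cosines on triangle TDW: cos(∠TDW) = ((15·√2)² + 15² − 15²) / (2·15·√2·15) = 450/636.4 = 0.7071, so ∠TDW = 45°.

Therefore, the measure of angle ∠TDW = 45°.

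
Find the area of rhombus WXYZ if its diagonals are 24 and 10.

The diagonals of a rhombus divide it into four right triangles.
Each triangle has legs 24/ 2 = 12 and 10/2 = 5, so each has area (1/2)*12*5 = 30.
Four such triangles give total area = (d1 * d2) / 2 = 120.

120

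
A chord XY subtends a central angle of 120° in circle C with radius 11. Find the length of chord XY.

Chord length = 2r sin(θ/2)
= 2 × 11 × sin(120°/2)
= 2 × 11 × sin(60°)
= 11*sqrt(3)

11*sqrt(3)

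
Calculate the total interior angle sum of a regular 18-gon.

The sum of interior angles of an n-sided polygon is (n - 2) * 180.
For n = 18: (18 - 2) * 180 = 16 * 180 = 2880 degrees.

2880 degrees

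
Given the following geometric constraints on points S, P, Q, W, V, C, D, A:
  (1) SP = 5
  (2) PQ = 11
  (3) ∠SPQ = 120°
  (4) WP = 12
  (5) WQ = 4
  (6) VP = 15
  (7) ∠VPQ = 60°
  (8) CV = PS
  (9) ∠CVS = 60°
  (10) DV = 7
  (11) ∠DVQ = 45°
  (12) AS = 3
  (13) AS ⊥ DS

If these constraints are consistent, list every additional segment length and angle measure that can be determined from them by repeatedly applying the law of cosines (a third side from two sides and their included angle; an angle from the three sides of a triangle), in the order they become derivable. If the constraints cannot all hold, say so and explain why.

The constraints are consistent. Derivable facts, in order:
After 1 step:
- QV = √181
- SQ ≈ 14.18
- ∠PQW = 94.56°
- ∠PWQ = 66.03°
- ∠QPW = 19.41°
After 2 steps:
- QD ≈ 9.84
- ∠PQS = 17.78°
- ∠PQV = 74.92°
- ∠PSQ = 42.22°
- ∠PVQ = 45.08°
After 3 steps:
- ∠DQV = 30.2°
- ∠QDV = 104.8°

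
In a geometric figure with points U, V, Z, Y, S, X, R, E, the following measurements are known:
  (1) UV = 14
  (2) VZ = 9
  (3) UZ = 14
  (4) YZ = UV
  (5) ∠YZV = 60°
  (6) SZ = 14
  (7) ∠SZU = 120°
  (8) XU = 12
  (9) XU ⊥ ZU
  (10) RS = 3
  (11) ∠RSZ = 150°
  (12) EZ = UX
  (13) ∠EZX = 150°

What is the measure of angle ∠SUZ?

Step 1: By the law of cosines on triangle UZS: US² = 14² + 14² − 2·14·14·cos(120°) = 588, so US = 14·√3.
Step 2: By the inverse law of cosines on triangle SUZ: cos(∠SUZ) = ((14·√3)² + 14² − 14²) / (2·14·√3·14) = 588/678.96 = 0.866, so ∠SUZ = 30°.

Therefore, the measure of angle ∠SUZ = 30°.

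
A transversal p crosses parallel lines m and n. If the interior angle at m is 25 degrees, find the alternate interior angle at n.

Alternate interior angles are equal: 25 degrees.

25 degrees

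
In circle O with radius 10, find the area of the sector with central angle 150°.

Sector area = π(10²)(5/12) = 125*pi/3

125*pi/3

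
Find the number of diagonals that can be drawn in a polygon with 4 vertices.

Total line segments between 4 vertices = C(4,2) = 6.
Subtract the 4 sides: 6 - 4 = 2 diagonals.

2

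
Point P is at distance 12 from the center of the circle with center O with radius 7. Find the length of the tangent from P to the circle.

tangent = √(d² - r²) = √(12² - 7²) = √(144 - 49) = √95 = sqrt(95)

sqrt(95)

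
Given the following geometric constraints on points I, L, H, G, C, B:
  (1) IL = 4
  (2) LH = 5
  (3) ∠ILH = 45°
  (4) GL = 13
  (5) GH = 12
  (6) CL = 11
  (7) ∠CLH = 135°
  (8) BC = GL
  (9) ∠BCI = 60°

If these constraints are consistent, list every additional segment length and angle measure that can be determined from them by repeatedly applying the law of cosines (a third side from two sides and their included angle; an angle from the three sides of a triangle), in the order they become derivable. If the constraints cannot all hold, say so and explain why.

The constraints are consistent. Derivable facts, in order:
After 1 step:
- HC ≈ 14.96
- IH ≈ 3.57
- ∠GHL = 90°
- ∠GLH = 67.38°
- ∠HGL = 22.62°
After 2 steps:
- ∠CHL = 31.33°
- ∠HCL = 13.67°
- ∠HIL = 82.52°
- ∠IHL = 52.48°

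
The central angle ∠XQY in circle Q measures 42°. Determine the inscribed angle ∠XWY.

An inscribed angle intercepts an arc from a point on the circle, while the central angle intercepts the same arc from the center.
The inscribed angle is always half the central angle: 42° / 2 = 21°.

21°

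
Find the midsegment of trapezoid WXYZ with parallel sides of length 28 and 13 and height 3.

The midsegment (median) of a trapezoid connects the midpoints of the non-parallel sides.
Its length is the average of the two bases: (28 + 13) / 2 = 41/2.

41/2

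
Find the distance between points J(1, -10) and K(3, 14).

The horizontal distance is |3 - 1| = 2 and the vertical distance is |14 - -10| = 24.
By the Pythagorean theorem, d = sqrt(2^2 + 24^2) = sqrt(580) = 2*sqrt(145).

2*sqrt(145)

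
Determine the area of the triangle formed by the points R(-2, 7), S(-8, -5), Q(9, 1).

The Shoelace formula computes the area from vertex coordinates by summing cross products.
For vertices (-2,7), (-8,-5), (9,1):
Signed sum = -2*-5 - -8*7 + -8*1 - 9*-5 + 9*7 - -2*1
= 66 + 37 + 65 = 168
Area = (1/2)|168| = 84.

84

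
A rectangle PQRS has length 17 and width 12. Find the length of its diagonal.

A rectangle's diagonal splits it into two right triangles, with the diagonal as the hypotenuse.
By the Pythagorean theorem, d^2 = 17^2 + 12^2 = 433.
Therefore d = sqrt(433).

sqrt(433)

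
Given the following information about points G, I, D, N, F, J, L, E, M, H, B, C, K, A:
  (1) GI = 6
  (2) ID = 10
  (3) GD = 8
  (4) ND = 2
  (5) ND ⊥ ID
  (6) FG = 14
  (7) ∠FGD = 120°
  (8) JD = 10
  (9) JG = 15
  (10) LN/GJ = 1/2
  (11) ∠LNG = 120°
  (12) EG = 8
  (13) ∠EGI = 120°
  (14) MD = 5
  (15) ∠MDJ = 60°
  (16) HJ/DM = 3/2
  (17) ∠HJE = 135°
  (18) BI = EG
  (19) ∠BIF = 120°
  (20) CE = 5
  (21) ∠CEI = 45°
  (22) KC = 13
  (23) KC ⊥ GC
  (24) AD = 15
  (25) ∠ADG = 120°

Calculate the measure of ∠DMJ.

Step 1: By the law of cosines on triangle MDJ: MJ² = 5² + 10² − 2·5·10·cos(60°) = 75, so MJ = 5·√3.
Step 2: By the inverse law of cosines on triangle DMJ: cos(∠DMJ) = (5² + (5·√3)² − 10²) / (2·5·5·√3) = 0/86.6 = 0, so ∠DMJ = 90°.

Therefore, the measure of angle ∠DMJ = 90°.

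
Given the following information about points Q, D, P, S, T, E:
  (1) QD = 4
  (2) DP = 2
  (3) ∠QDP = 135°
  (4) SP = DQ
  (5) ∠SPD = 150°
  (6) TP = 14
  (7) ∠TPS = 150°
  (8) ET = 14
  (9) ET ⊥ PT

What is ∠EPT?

Step 1: By the law of cosines on triangle PTE: PE² = 14² + 14² − 2·14·14·cos(90°) = 392, so PE = 14·√2.
Step 2: By the inverse law of cosines on triangle EPT: cos(∠EPT) = ((14·√2)² + 14² − 14²) / (2·14·√2·14) = 392/554.37 = 0.7071, so ∠EPT = 45°.

Therefore, the measure of angle ∠EPT = 45°.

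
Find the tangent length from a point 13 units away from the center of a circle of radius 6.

Let T be the point of tangency. Then CT ⊥ MT (radius ⊥ tangent).
In right triangle CTM: CM² = CT² + MT²
13² = 6² + MT²
MT² = 133, MT = sqrt(133)

sqrt(133)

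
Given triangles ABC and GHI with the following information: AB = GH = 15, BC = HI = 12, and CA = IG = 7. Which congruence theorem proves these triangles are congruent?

Consider the given information: AB = GH = 15, BC = HI = 12, and CA = IG = 7
This is not SAS or ASA: SAS requires two sides and the included angle between them. ASA requires two angles and the side between them.
The correct criterion is SSS. All three pairs of corresponding sides are equal (Side-Side-Side).

SSS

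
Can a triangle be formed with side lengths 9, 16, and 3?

The longest side is 16. The other two sides sum to 3 + 9 = 12.
Since 12 ≤ 16, the two shorter sides cannot reach around to close the triangle.

No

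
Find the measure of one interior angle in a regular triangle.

Each interior angle of a regular n-gon is (n - 2) * 180 / n.
For n = 3: (3 - 2) * 180 / 3 = 180/3 = 60 degrees.

60 degrees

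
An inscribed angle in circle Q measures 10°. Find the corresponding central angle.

The inscribed angle theorem states that a central angle is always twice any inscribed angle that subtends the same arc.
Since the inscribed angle is 10°, the central angle = 2 × 10° = 20°.

20°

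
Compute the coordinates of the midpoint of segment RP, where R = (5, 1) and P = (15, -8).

The midpoint is the point halfway along the segment.
Move half the horizontal distance: 5 + (15 - 5)/2 = 5 + 10/2 = 10
Move half the vertical distance: 1 + (-8 - 1)/2 = 1 + -9/2 = -7/2
Midpoint = (10, -7/2)

(10, -7/2)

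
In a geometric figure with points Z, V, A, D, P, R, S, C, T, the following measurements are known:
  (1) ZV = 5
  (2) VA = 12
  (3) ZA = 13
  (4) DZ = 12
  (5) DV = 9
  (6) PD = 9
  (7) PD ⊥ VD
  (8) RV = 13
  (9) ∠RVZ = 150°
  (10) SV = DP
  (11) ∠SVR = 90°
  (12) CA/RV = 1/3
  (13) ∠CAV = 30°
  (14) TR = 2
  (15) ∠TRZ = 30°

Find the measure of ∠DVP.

Step 1: By the law of cosines on triangle VDP: VP² = 9² + 9² − 2·9·9·cos(90°) = 162, so VP = 9·√2.
Step 2: By the inverse law of cosines on triangle DVP: cos(∠DVP) = (9² + (9·√2)² − 9²) / (2·9·9·√2) = 162/229.1 = 0.7071, so ∠DVP = 45°.

Therefore, the measure of angle ∠DVP = 45°.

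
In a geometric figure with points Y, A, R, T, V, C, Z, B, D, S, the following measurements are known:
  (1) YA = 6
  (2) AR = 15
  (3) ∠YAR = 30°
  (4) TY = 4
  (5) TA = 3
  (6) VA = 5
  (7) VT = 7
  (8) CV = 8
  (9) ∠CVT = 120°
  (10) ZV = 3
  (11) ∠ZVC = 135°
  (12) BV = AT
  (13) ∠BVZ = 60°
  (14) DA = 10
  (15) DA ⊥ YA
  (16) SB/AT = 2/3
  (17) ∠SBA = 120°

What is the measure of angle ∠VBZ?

From the given relations: BV = AT = 3.
Step 1: By the law of cosines on triangle BVZ: BZ² = 3² + 3² − 2·3·3·cos(60°) = 9, so BZ = 3.
Step 2: By the inverse law of cosines on triangle VBZ: cos(∠VBZ) = (3² + 3² − 3²) / (2·3·3) = 9/18 = 0.5, so ∠VBZ = 60°.

Therefore, the measure of angle ∠VBZ = 60°.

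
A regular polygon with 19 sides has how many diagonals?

Total line segments between 19 vertices = C(19,2) = 171.
Subtract the 19 sides: 171 - 19 = 152 diagonals.

152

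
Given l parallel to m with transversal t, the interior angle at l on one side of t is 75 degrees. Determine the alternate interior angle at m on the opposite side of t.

Alternate interior angles are equal: 75 degrees.

75 degrees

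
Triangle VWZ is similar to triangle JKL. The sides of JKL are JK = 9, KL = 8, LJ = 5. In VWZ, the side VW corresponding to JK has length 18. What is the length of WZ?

Since the triangles are similar, the ratio of corresponding sides is constant.
Scale factor k = VW / JK = 18 / 9 = 2
WZ = k * KL = 2 * 8 = 16

16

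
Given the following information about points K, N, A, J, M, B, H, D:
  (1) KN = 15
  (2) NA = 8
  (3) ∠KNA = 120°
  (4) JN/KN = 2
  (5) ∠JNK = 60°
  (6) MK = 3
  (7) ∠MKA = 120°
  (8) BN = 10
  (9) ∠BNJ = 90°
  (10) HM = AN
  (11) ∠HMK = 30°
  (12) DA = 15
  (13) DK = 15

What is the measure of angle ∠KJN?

From the given relations: JN = 2·KN = 2·15 = 30.
Step 1: By the law of cosines on triangle JNK: JK² = 30² + 15² − 2·30·15·cos(60°) = 675, so JK = 15·√3.
Step 2: By the inverse law of cosines on triangle KJN: cos(∠KJN) = ((15·√3)² + 30² − 15²) / (2·15·√3·30) = 1350/1558.85 = 0.866, so ∠KJN = 30°.

Therefore, the measure of angle ∠KJN = 30°.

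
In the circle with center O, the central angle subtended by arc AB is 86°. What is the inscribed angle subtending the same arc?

By the inscribed angle theorem, the inscribed angle is half the central angle.
Inscribed angle = 86° / 2 = 43°

43°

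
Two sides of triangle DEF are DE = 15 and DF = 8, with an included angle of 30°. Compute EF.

By the law of cosines: EF^2 = DE^2 + DF^2 - 2*DE*DF*cos(D)
EF^2 = 15^2 + 8^2 - 2*15*8*cos(30°)
EF^2 = 225 + 64 - 240*(sqrt(3)/2)
EF^2 = 289 - 120*sqrt(3)
EF = sqrt(289 - 120*sqrt(3))

sqrt(289 - 120*sqrt(3))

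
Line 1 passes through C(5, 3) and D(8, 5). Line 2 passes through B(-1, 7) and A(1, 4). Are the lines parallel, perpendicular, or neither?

Slope of line 1: m1 = (5 - 3)/(8 - 5) = 2/3 = 2/3
Slope of line 2: m2 = (4 - 7)/(1 - -1) = -3/2 = -3/2
Two lines are perpendicular when the product of their slopes is -1 (negative reciprocals).
m1 * m2 = (2/3) * (-3/2) = -1, confirming perpendicularity.

Perpendicular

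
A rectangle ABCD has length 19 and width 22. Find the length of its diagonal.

Using the Pythagorean theorem:
d² = 19² + 22² = 361 + 484 = 845
d = sqrt(845) = 13*sqrt(5)

13*sqrt(5)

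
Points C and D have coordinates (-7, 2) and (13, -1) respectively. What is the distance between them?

d = sqrt((13 - -7)^2 + (-1 - 2)^2)
d = sqrt(20^2 + -3^2)
d = sqrt(400 + 9)
d = sqrt(409)

sqrt(409)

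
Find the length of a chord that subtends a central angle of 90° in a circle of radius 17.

Chord = 2(17) sin(45°) = 17*sqrt(2)

17*sqrt(2)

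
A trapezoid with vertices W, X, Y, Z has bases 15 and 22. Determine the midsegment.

midsegment = (15 + 22) / 2 = 37 / 2 = 37/2

37/2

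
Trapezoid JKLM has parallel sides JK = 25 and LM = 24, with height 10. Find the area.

Area = (25 + 24) * 10 / 2 = 490 / 2 = 245

245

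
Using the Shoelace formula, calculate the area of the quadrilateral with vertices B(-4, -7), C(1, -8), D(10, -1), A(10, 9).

Shoelace: sum of cross terms = 184, Area = (1/2)|184| = 92

92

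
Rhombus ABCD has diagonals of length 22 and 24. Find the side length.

The diagonals of a rhombus bisect each other at right angles.
Half-diagonals: 22/2 = 11 and 24/2 = 12
side = sqrt(11^2 + 12^2)
side = sqrt(121 + 144)
side = sqrt(265)

sqrt(265)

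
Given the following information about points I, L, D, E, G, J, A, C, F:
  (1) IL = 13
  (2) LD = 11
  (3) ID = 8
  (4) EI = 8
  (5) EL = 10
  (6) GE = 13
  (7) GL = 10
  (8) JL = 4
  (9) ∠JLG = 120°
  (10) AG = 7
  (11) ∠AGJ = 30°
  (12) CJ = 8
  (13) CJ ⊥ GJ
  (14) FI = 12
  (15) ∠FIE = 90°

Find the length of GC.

Step 1: By the law of cosines on triangle JLG: JG² = 4² + 10² − 2·4·10·cos(120°) = 156, so JG = 2·√39.
Step 2: By the law of cosines on triangle GJC: GC² = (2·√39)² + 8² − 2·2·√39·8·cos(90°) = 220, so GC = 2·√55.

Therefore, the length of GC = 2·√55.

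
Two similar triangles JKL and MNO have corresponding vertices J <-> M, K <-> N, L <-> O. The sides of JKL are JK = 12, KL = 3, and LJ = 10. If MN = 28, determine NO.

Similar triangles have proportional sides. Setting up the proportion:
MN / JK = NO / KL
28 / 12 = NO / 3
NO = 3 * 28 / 12 = 7.

7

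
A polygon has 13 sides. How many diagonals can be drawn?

The number of diagonals in an n-gon is n(n - 3)/2.
For n = 13: 13(13 - 3)/2 = 13 × 10 / 2 = 65.

65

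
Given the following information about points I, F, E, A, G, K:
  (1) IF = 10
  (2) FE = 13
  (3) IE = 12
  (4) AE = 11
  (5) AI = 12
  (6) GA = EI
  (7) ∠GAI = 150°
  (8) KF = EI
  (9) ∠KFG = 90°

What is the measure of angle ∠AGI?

From the given relations: GA = EI = 12.
Step 1: By the law of cosines on triangle GAI: GI² = 12² + 12² − 2·12·12·cos(150°) = 537.42, so GI ≈ 23.18.
Step 2: By the inverse law of cosines on triangle AGI: cos(∠AGI) = (12² + 23.18² − 12²) / (2·12·23.18) = 537.42/556.37 = 0.9659, so ∠AGI = 15°.

Therefore, the measure of angle ∠AGI = 15°.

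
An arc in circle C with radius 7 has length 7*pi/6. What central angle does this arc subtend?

The full circumference is 2πr = 14*pi.
The arc is 7*pi/6 / 14*pi = 1/12 of the full circle.
So the central angle = 1/12 × 360° = 30°.

30°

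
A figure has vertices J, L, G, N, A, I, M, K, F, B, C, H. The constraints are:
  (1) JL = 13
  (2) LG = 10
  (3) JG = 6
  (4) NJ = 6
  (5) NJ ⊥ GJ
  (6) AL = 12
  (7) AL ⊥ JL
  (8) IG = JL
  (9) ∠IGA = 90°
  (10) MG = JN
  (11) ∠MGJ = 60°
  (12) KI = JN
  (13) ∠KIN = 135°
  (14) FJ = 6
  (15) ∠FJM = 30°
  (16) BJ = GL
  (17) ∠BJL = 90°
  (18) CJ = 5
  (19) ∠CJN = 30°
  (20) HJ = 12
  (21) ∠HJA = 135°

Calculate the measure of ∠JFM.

From the given relations: MG = JN = 6.
Step 1: By the law of cosines on triangle JGM: JM² = 6² + 6² − 2·6·6·cos(60°) = 36, so JM = 6.
Step 2: By the law of cosines on triangle FJM: FM² = 6² + 6² − 2·6·6·cos(30°) = 9.65, so FM ≈ 3.11.
Step 3: By the inverse law of cosines on triangle JFM: cos(∠JFM) = (6² + 3.11² − 6²) / (2·6·3.11) = 9.65/37.27 = 0.2588, so ∠JFM = 75°.

Therefore, the measure of angle ∠JFM = 75°.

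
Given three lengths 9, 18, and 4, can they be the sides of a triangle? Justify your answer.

The longest side is 18. The other two sides sum to 4 + 9 = 13.
Since 13 ≤ 18, the two shorter sides cannot reach around to close the triangle.

No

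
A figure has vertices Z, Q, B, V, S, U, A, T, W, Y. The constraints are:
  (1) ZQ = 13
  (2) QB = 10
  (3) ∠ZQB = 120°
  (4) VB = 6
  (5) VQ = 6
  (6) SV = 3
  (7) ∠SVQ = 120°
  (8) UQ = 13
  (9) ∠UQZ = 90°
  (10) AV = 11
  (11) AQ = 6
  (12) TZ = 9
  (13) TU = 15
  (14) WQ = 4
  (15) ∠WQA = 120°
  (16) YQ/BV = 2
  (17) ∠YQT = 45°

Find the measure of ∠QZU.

Step 1: By the law of cosines on triangle ZQU: ZU² = 13² + 13² − 2·13·13·cos(90°) = 338, so ZU = 13·√2.
Step 2: By the inverse law of cosines on triangle QZU: cos(∠QZU) = (13² + (13·√2)² − 13²) / (2·13·13·√2) = 338/478 = 0.7071, so ∠QZU = 45°.

Therefore, the measure of angle ∠QZU = 45°.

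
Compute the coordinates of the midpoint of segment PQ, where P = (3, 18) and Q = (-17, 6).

The midpoint is the average of the coordinates:
x: (3 + -17)/2 = -7
y: (18 + 6)/2 = 12
Midpoint = (-7, 12)

(-7, 12)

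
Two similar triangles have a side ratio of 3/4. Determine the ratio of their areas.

The ratio of areas of similar triangles equals the square of the side ratio.
Side ratio = 3:4
Area ratio = (3/4)^2 = 9/16 = 9:16

9:16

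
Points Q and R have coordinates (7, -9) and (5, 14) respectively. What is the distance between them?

d = sqrt((-2)^2 + (23)^2) = sqrt(533)

sqrt(533)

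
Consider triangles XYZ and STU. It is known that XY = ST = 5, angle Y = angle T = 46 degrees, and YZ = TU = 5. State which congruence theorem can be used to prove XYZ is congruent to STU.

The given information provides:
XY = ST = 5, angle Y = angle T = 46 degrees, and YZ = TU = 5
This matches the SAS congruence theorem.
Two pairs of corresponding sides and the included angle are equal (Side-Angle-Side).

SAS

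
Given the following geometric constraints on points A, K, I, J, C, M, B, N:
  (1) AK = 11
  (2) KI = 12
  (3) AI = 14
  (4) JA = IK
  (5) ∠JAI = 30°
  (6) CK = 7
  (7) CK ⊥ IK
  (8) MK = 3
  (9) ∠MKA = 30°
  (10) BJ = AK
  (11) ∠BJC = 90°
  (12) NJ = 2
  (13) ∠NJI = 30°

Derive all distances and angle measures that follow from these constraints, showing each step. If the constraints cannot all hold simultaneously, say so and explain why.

The constraints are consistent.

From the given relations:
  JA = IK = 12
  BJ = AK = 11

Step 1: From AK = 11, KM = 3, and ∠AKM = 30°, by the law of cosines:
  AM² = AK² + KM² - 2·AK·KM·cos(30°) = 121 + 9 - 57.16 = 72.84
  AM ≈ 8.53

Step 2: From IA = 14, AJ = 12, and ∠IAJ = 30°, by the law of cosines:
  IJ² = IA² + AJ² - 2·IA·AJ·cos(30°) = 196 + 144 - 291 = 49.02
  IJ ≈ 7

Step 3: From IK = 12, KC = 7, and ∠IKC = 90°, by the law of cosines:
  IC² = IK² + KC² - 2·IK·KC·cos(90°) = 144 + 49 - 0 = 193
  IC = √193

Step 4: From AI = 14, AK = 11, IK = 12, by the inverse law of cosines:
  cos(∠IAK) = (AI² + AK² - IK²) / (2·AI·AK)
  ∠IAK = 55.83°

Step 5: From KA = 11, KI = 12, AI = 14, by the inverse law of cosines:
  cos(∠AKI) = (KA² + KI² - AI²) / (2·KA·KI)
  ∠AKI = 74.85°

Step 6: From IA = 14, IK = 12, AK = 11, by the inverse law of cosines:
  cos(∠AIK) = (IA² + IK² - AK²) / (2·IA·IK)
  ∠AIK = 49.32°

Step 7: From IJ = 7, JN = 2, and ∠IJN = 30°, by the law of cosines:
  IN² = IJ² + JN² - 2·IJ·JN·cos(30°) = 49.02 + 4 - 24.25 = 28.76
  IN ≈ 5.36

Step 8: From AK = 11, AM = 8.53, KM = 3, by the inverse law of cosines:
  cos(∠KAM) = (AK² + AM² - KM²) / (2·AK·AM)
  ∠KAM = 10.12°

Step 9: From IA = 14, IJ = 7, AJ = 12, by the inverse law of cosines:
  cos(∠AIJ) = (IA² + IJ² - AJ²) / (2·IA·IJ)
  ∠AIJ = 58.98°

Step 10: From IC = √193, IK = 12, CK = 7, by the inverse law of cosines:
  cos(∠CIK) = (IC² + IK² - CK²) / (2·IC·IK)
  ∠CIK = 30.26°

Step 11: From JA = 12, JI = 7, AI = 14, by the inverse law of cosines:
  cos(∠AJI) = (JA² + JI² - AI²) / (2·JA·JI)
  ∠AJI = 91.02°

Step 12: From CI = √193, CK = 7, IK = 12, by the inverse law of cosines:
  cos(∠ICK) = (CI² + CK² - IK²) / (2·CI·CK)
  ∠ICK = 59.74°

Step 13: From MA = 8.53, MK = 3, AK = 11, by the inverse law of cosines:
  cos(∠AMK) = (MA² + MK² - AK²) / (2·MA·MK)
  ∠AMK = 139.88°

Step 14: From IJ = 7, IN = 5.36, JN = 2, by the inverse law of cosines:
  cos(∠JIN) = (IJ² + IN² - JN²) / (2·IJ·IN)
  ∠JIN = 10.75°

Step 15: From NI = 5.36, NJ = 2, IJ = 7, by the inverse law of cosines:
  cos(∠INJ) = (NI² + NJ² - IJ²) / (2·NI·NJ)
  ∠INJ = 139.25°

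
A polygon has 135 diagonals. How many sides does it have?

Using d = n(n - 3)/2, we solve 135 = n(n - 3)/2.
So n(n - 3) = 270.
Testing n = 18: 18 * 15 = 270 = 270. Correct.
The polygon has 18 sides.

18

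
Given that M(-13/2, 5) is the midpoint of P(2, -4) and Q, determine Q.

Using the midpoint formula: M = ((x1 + x2)/2, (y1 + y2)/2)
We know M = (-13/2, 5) and P = (2, -4)
For x: -13/2 = (2 + x2)/2, so x2 = 2*-13/2 - 2 = -15
For y: 5 = (-4 + y2)/2, so y2 = 2*5 - -4 = 14
Q = (-15, 14)

(-15, 14)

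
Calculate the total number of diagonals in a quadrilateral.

The number of diagonals in an n-gon is n(n - 3)/2.
For n = 4: 4(4 - 3)/2 = 4 × 1 / 2 = 2.

2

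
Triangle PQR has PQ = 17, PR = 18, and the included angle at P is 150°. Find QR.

When two sides and the included angle are known, the law of cosines gives the third side.
c^2 = a^2 + b^2 - 2ab cos(C) generalizes the Pythagorean theorem to non-right triangles.
Here: QR^2 = 289 + 324 - 612*(-sqrt(3)/2) = 306*sqrt(3) + 613
QR = sqrt(306*sqrt(3) + 613)

sqrt(306*sqrt(3) + 613)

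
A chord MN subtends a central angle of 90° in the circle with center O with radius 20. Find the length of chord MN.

Chord length = 2r sin(θ/2)
= 2 × 20 × sin(90°/2)
= 2 × 20 × sin(45°)
= 20*sqrt(2)

20*sqrt(2)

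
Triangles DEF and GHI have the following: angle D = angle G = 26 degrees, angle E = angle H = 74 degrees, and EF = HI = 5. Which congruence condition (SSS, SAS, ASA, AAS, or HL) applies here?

The given information matches AAS: Two pairs of corresponding angles and a non-included side are equal (Angle-Angle-Side).

AAS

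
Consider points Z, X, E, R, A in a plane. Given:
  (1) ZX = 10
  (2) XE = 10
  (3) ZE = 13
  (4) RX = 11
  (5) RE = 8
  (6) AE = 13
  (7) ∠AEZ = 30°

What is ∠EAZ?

Step 1: By the law of cosines on triangle AEZ: AZ² = 13² + 13² − 2·13·13·cos(30°) = 45.28, so AZ ≈ 6.73.
Step 2: By the inverse law of cosines on triangle EAZ: cos(∠EAZ) = (13² + 6.73² − 13²) / (2·13·6.73) = 45.28/174.96 = 0.2588, so ∠EAZ = 75°.

Therefore, the measure of angle ∠EAZ = 75°.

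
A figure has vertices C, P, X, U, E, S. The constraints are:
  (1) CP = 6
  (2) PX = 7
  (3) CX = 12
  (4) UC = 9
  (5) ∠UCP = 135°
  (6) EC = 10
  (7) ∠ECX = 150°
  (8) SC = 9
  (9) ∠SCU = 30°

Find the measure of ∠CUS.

Step 1: By the law of cosines on triangle UCS: US² = 9² + 9² − 2·9·9·cos(30°) = 21.7, so US ≈ 4.66.
Step 2: By the inverse law of cosines on triangle CUS: cos(∠CUS) = (9² + 4.66² − 9²) / (2·9·4.66) = 21.7/83.86 = 0.2588, so ∠CUS = 75°.

Therefore, the measure of angle ∠CUS = 75°.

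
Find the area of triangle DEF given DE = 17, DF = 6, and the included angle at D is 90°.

Area = (1/2)(17)(6) sin(90°) = (1/2)(17)(6)(1) = 51

51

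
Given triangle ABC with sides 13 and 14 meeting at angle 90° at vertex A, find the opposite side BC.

Since angle A = 90°, this is a right triangle and the law of cosines reduces to the Pythagorean theorem.
BC^2 = 13^2 + 14^2 = 365
BC = sqrt(365)

sqrt(365)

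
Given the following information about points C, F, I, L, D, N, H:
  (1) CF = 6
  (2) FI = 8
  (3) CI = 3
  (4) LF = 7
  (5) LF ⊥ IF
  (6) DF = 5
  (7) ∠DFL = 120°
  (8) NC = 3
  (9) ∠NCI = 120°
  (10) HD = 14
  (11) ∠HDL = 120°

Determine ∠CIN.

Step 1: By the law of cosines on triangle ICN: IN² = 3² + 3² − 2·3·3·cos(120°) = 27, so IN = 3·√3.
Step 2: By the inverse law of cosines on triangle CIN: cos(∠CIN) = (3² + (3·√3)² − 3²) / (2·3·3·√3) = 27/31.18 = 0.866, so ∠CIN = 30°.

Therefore, the measure of angle ∠CIN = 30°.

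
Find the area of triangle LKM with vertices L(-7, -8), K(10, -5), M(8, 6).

The Shoelace formula computes the area from vertex coordinates by summing cross products.
For vertices (-7,-8), (10,-5), (8,6):
Signed sum = -7*-5 - 10*-8 + 10*6 - 8*-5 + 8*-8 - -7*6
= 115 + 100 + -22 = 193
Area = (1/2)|193| = 193/2.

193/2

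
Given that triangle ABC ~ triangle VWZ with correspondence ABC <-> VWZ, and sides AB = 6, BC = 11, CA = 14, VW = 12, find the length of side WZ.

k = 12/6 = 2. WZ = 2 * 11 = 22.

22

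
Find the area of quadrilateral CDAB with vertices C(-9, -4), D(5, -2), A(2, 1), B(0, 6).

The Shoelace formula works by pairing each vertex with the next (cycling back to the first).
For each pair, compute x_i*y_(i+1) - x_(i+1)*y_i:
  (-9*-2 - 5*-4) = 38
  (5*1 - 2*-2) = 9
  (2*6 - 0*1) = 12
  (0*-4 - -9*6) = 54
Taking half the absolute value of the total: Area = (1/2)(113) = 113/2.

113/2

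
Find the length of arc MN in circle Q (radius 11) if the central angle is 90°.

Arc length = 2π(11)(1/4) = 11*pi/2

11*pi/2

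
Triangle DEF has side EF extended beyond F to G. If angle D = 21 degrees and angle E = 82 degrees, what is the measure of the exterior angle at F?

The interior angle at F is 180 - 21 - 82 = 77 degrees.
The exterior angle and interior angle at F are supplementary:
Exterior angle = 180 - 77 = 103 degrees.

103 degrees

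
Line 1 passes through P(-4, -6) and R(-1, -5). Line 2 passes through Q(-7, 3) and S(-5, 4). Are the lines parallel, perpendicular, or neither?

Slope of line 1: m1 = (-5 - -6)/(-1 - -4) = 1/3 = 1/3
Slope of line 2: m2 = (4 - 3)/(-5 - -7) = 1/2 = 1/2
For parallel lines we need equal slopes: 1/3 != 1/2.
For perpendicular lines we need m1*m2 = -1: (1/3)(1/2) = 1/6 != -1.
Since neither condition holds, the lines are neither parallel nor perpendicular.

Neither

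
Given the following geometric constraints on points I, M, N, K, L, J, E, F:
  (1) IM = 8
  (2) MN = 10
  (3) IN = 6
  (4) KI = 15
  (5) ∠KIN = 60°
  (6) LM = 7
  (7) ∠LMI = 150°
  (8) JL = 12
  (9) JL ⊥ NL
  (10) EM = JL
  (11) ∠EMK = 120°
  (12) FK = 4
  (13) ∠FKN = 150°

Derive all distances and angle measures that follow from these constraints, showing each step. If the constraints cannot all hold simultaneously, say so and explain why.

The constraints are consistent.

From the given relations:
  EM = JL = 12

Step 1: From IM = 8, ML = 7, and ∠IML = 150°, by the law of cosines:
  IL² = IM² + ML² - 2·IM·ML·cos(150°) = 64 + 49 + 96.99 = 210
  IL ≈ 14.49

Step 2: From NI = 6, IK = 15, and ∠NIK = 60°, by the law of cosines:
  NK² = NI² + IK² - 2·NI·IK·cos(60°) = 36 + 225 - 90 = 171
  NK = 3·√19

Step 3: From IM = 8, IN = 6, MN = 10, by the inverse law of cosines:
  cos(∠MIN) = (IM² + IN² - MN²) / (2·IM·IN)
  ∠MIN = 90°

Step 4: From MI = 8, MN = 10, IN = 6, by the inverse law of cosines:
  cos(∠IMN) = (MI² + MN² - IN²) / (2·MI·MN)
  ∠IMN = 36.87°

Step 5: From NI = 6, NM = 10, IM = 8, by the inverse law of cosines:
  cos(∠INM) = (NI² + NM² - IM²) / (2·NI·NM)
  ∠INM = 53.13°

Step 6: From NK = 3·√19, KF = 4, and ∠NKF = 150°, by the law of cosines:
  NF² = NK² + KF² - 2·NK·KF·cos(150°) = 171 + 16 + 90.6 = 277.6
  NF ≈ 16.66

Step 7: From IL = 14.49, IM = 8, LM = 7, by the inverse law of cosines:
  cos(∠LIM) = (IL² + IM² - LM²) / (2·IL·IM)
  ∠LIM = 13.98°

Step 8: From NI = 6, NK = 3·√19, IK = 15, by the inverse law of cosines:
  cos(∠INK) = (NI² + NK² - IK²) / (2·NI·NK)
  ∠INK = 96.59°

Step 9: From KI = 15, KN = 3·√19, IN = 6, by the inverse law of cosines:
  cos(∠IKN) = (KI² + KN² - IN²) / (2·KI·KN)
  ∠IKN = 23.41°

Step 10: From LI = 14.49, LM = 7, IM = 8, by the inverse law of cosines:
  cos(∠ILM) = (LI² + LM² - IM²) / (2·LI·LM)
  ∠ILM = 16.02°

Step 11: From NF = 16.66, NK = 3·√19, FK = 4, by the inverse law of cosines:
  cos(∠FNK) = (NF² + NK² - FK²) / (2·NF·NK)
  ∠FNK = 6.89°

Step 12: From FK = 4, FN = 16.66, KN = 3·√19, by the inverse law of cosines:
  cos(∠KFN) = (FK² + FN² - KN²) / (2·FK·FN)
  ∠KFN = 23.11°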